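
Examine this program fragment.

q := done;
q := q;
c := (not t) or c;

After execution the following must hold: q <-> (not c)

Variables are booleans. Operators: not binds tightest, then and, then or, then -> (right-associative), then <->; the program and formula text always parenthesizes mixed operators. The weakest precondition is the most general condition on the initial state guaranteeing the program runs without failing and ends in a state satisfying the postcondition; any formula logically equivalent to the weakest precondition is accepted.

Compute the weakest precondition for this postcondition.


Working backward. After the program, q <-> (not c) must hold.
Before c := (not t) or c: q <-> (not ((not t) or c))
Before q := q: q <-> (not ((not t) or c))
Before q := done: done <-> (not ((not t) or c))
Answer: WP = done <-> (not ((not t) or c))


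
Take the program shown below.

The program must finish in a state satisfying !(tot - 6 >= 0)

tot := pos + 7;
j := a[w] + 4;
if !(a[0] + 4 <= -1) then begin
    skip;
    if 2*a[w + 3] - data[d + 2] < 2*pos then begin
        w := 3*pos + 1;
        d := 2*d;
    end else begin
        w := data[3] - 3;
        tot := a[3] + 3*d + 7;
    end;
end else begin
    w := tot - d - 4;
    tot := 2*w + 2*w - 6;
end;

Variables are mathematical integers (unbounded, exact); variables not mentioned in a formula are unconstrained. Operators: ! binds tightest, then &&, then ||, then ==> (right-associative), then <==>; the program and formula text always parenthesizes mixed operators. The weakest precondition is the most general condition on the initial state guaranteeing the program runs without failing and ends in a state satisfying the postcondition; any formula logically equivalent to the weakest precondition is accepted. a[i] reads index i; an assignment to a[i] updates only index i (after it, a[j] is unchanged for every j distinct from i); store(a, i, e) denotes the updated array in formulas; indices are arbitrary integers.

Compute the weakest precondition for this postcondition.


Working backward. After the program, the postcondition !(tot - 6 >= 0) must hold; in canonical form it is !(tot >= 6).
Then branch requires (2*a[w + 3] < data[d + 2] + 2*pos ==> (!(tot >= 6))) && ((!(2*a[w + 3] < data[d + 2] + 2*pos)) ==> (!(a[3] + 3*d >= -1))); else branch requires !(4*tot >= 4*d + 28).
Before the if: ((!(a[0] <= -5)) ==> ((2*a[w + 3] < data[d + 2] + 2*pos ==> (!(tot >= 6))) && ((!(2*a[w + 3] < data[d + 2] + 2*pos)) ==> (!(a[3] + 3*d >= -1))))) && (a[0] <= -5 ==> (!(4*tot >= 4*d + 28)))
Before j := a[w] + 4: ((!(a[0] <= -5)) ==> ((2*a[w + 3] < data[d + 2] + 2*pos ==> (!(tot >= 6))) && ((!(2*a[w + 3] < data[d + 2] + 2*pos)) ==> (!(a[3] + 3*d >= -1))))) && (a[0] <= -5 ==> (!(4*tot >= 4*d + 28)))
Before tot := pos + 7: ((!(a[0] <= -5)) ==> ((2*a[w + 3] < data[d + 2] + 2*pos ==> (!(pos >= -1))) && ((!(2*a[w + 3] < data[d + 2] + 2*pos)) ==> (!(a[3] + 3*d >= -1))))) && (a[0] <= -5 ==> (!(4*pos >= 4*d)))
Answer: WP = ((!(a[0] <= -5)) ==> ((2*a[w + 3] < data[d + 2] + 2*pos ==> (!(pos >= -1))) && ((!(2*a[w + 3] < data[d + 2] + 2*pos)) ==> (!(a[3] + 3*d >= -1))))) && (a[0] <= -5 ==> (!(4*pos >= 4*d)))


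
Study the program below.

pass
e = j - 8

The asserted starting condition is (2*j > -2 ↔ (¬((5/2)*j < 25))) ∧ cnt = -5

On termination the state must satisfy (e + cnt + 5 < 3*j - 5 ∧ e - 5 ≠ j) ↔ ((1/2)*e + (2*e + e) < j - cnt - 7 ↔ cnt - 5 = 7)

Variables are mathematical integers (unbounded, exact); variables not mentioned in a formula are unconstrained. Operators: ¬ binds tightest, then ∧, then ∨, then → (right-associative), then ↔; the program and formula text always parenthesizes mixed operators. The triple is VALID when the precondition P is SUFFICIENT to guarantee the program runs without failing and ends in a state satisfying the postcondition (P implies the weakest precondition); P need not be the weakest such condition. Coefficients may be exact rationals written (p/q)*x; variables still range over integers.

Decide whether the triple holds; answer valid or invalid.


Working backward. After the program, the postcondition (e + cnt + 5 < 3*j - 5 ∧ e - 5 ≠ j) ↔ ((1/2)*e + (2*e + e) < j - cnt - 7 ↔ cnt - 5 = 7) must hold; in canonical form it is (cnt + e < 3*j - 10 ∧ e ≠ j + 5) ↔ (cnt + (7/2)*e < j - 7 ↔ cnt = 12).
Before e := j - 8: cnt < 2*j - 2 ↔ (cnt + (5/2)*j < 21 ↔ cnt = 12)
Before skip: cnt < 2*j - 2 ↔ (cnt + (5/2)*j < 21 ↔ cnt = 12)
The weakest precondition is cnt < 2*j - 2 ↔ (cnt + (5/2)*j < 21 ↔ cnt = 12).
Check whether (2*j > -2 ↔ (¬((5/2)*j < 25))) ∧ cnt = -5 implies it.
Countermodel: at the initial state cnt = -5, j = -1, the precondition holds but the weakest precondition fails.
Answer: invalid


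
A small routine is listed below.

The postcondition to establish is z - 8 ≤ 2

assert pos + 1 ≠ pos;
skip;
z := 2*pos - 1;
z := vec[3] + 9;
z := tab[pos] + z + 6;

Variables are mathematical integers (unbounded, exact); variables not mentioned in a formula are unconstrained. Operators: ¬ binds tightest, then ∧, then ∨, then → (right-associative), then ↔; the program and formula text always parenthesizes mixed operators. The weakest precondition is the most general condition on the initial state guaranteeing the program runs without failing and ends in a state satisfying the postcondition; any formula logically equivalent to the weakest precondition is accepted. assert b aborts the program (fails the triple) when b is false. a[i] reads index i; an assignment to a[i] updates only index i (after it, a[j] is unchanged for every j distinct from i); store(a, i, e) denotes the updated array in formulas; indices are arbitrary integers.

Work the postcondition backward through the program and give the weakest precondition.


Working backward. After the program, the postcondition z - 8 ≤ 2 must hold; in canonical form it is z ≤ 10.
Before z := tab[pos] + z + 6: tab[pos] + z ≤ 4
Before z := vec[3] + 9: tab[pos] + vec[3] ≤ -5
Before z := 2*pos - 1: tab[pos] + vec[3] ≤ -5
Before skip: tab[pos] + vec[3] ≤ -5
Before assert pos + 1 ≠ pos: tab[pos] + vec[3] ≤ -5
Answer: WP = tab[pos] + vec[3] ≤ -5


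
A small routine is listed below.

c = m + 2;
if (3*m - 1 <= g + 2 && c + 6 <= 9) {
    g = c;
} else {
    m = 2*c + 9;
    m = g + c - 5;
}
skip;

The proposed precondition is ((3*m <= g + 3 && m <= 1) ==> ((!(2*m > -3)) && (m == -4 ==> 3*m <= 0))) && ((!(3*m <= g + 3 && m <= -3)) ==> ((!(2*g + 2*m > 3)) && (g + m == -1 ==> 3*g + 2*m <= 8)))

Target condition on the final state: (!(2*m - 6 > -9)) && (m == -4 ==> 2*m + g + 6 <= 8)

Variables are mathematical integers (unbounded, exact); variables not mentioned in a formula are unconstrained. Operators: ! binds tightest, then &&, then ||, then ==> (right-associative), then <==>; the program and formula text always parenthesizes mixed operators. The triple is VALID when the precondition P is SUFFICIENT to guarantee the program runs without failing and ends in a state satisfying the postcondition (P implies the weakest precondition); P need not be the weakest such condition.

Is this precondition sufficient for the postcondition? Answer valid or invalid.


Working backward. After the program, the postcondition (!(2*m - 6 > -9)) && (m == -4 ==> 2*m + g + 6 <= 8) must hold; in canonical form it is (!(2*m > -3)) && (m == -4 ==> g + 2*m <= 2).
Before skip: (!(2*m > -3)) && (m == -4 ==> g + 2*m <= 2)
Then branch requires (!(2*m > -3)) && (m == -4 ==> c + 2*m <= 2); else branch requires (!(2*c + 2*g > 7)) && (c + g == 1 ==> 2*c + 3*g <= 12).
Before the if: ((3*m <= g + 3 && c <= 3) ==> ((!(2*m > -3)) && (m == -4 ==> c + 2*m <= 2))) && ((!(3*m <= g + 3 && c <= 3)) ==> ((!(2*c + 2*g > 7)) && (c + g == 1 ==> 2*c + 3*g <= 12)))
Before c := m + 2: ((3*m <= g + 3 && m <= 1) ==> ((!(2*m > -3)) && (m == -4 ==> 3*m <= 0))) && ((!(3*m <= g + 3 && m <= 1)) ==> ((!(2*g + 2*m > 3)) && (g + m == -1 ==> 3*g + 2*m <= 8)))
The weakest precondition is ((3*m <= g + 3 && m <= 1) ==> ((!(2*m > -3)) && (m == -4 ==> 3*m <= 0))) && ((!(3*m <= g + 3 && m <= 1)) ==> ((!(2*g + 2*m > 3)) && (g + m == -1 ==> 3*g + 2*m <= 8))).
Check whether ((3*m <= g + 3 && m <= 1) ==> ((!(2*m > -3)) && (m == -4 ==> 3*m <= 0))) && ((!(3*m <= g + 3 && m <= -3)) ==> ((!(2*g + 2*m > 3)) && (g + m == -1 ==> 3*g + 2*m <= 8))) implies it.
Every state satisfying the precondition satisfies the weakest precondition: the implication holds.
Answer: valid


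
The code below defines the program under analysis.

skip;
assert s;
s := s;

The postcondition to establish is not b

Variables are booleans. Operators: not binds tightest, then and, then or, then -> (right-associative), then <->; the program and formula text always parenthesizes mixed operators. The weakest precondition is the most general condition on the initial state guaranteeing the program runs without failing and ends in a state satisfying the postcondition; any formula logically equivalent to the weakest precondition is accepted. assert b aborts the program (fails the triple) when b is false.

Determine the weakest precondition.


Working backward. After the program, not b must hold.
Before s := s: not b
Before assert s: s and (not b)
Before skip: s and (not b)
Answer: WP = s and (not b)


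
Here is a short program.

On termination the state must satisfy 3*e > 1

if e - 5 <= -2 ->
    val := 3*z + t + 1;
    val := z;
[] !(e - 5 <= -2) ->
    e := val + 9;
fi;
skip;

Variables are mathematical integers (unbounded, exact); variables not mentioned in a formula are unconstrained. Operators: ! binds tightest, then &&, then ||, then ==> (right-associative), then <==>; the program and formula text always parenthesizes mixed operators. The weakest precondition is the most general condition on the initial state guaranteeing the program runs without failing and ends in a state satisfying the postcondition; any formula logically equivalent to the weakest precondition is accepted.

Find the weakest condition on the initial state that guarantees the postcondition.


Working backward. After the program, 3*e > 1 must hold.
Before skip: 3*e > 1
Then branch requires 3*e > 1; else branch requires 3*val > -26.
Before the if: (e <= 3 ==> 3*e > 1) && ((!(e <= 3)) ==> 3*val > -26)
Answer: WP = (e <= 3 ==> 3*e > 1) && ((!(e <= 3)) ==> 3*val > -26)


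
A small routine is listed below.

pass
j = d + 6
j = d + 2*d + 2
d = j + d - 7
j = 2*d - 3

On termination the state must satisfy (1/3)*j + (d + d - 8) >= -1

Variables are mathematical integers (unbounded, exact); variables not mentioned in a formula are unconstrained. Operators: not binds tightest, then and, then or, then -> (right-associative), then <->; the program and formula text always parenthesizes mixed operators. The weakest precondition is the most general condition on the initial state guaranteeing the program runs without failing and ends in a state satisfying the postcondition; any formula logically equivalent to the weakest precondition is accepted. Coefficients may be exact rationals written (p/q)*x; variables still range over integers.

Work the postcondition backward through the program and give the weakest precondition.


Working backward. After the program, the postcondition (1/3)*j + (d + d - 8) >= -1 must hold; in canonical form it is 2*d + (1/3)*j >= 7.
Before j := 2*d - 3: (8/3)*d >= 8
Before d := j + d - 7: (8/3)*d + (8/3)*j >= 80/3
Before j := d + 2*d + 2: (32/3)*d >= 64/3
Before j := d + 6: (32/3)*d >= 64/3
Before skip: (32/3)*d >= 64/3
Answer: WP = (32/3)*d >= 64/3


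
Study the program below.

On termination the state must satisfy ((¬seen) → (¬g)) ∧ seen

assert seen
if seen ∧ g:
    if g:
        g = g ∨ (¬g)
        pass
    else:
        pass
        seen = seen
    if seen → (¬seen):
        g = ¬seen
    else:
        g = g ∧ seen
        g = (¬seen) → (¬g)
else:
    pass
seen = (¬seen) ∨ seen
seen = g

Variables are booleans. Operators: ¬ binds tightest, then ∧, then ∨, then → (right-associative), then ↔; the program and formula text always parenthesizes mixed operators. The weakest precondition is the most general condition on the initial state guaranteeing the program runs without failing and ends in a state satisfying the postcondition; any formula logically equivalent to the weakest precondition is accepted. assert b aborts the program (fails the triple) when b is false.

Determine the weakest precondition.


Working backward. After the program, ((¬seen) → (¬g)) ∧ seen must hold.
Before seen := g: g
Before seen := (¬seen) ∨ seen: g
Then branch requires (g → ((seen → (¬seen)) → (¬seen))) ∧ ((¬g) → (((seen → (¬seen)) → (¬seen)) ∧ ((¬(seen → (¬seen))) → ((¬seen) → (¬(g ∧ seen)))))); else branch requires g.
Before the if: ((seen ∧ g) → ((g → ((seen → (¬seen)) → (¬seen))) ∧ ((¬g) → (((seen → (¬seen)) → (¬seen)) ∧ ((¬(seen → (¬seen))) → ((¬seen) → (¬(g ∧ seen)))))))) ∧ ((¬(seen ∧ g)) → g)
Before assert seen: seen ∧ ((seen ∧ g) → ((g → ((seen → (¬seen)) → (¬seen))) ∧ ((¬g) → (((seen → (¬seen)) → (¬seen)) ∧ ((¬(seen → (¬seen))) → ((¬seen) → (¬(g ∧ seen)))))))) ∧ ((¬(seen ∧ g)) → g)
Answer: WP = seen ∧ ((seen ∧ g) → ((g → ((seen → (¬seen)) → (¬seen))) ∧ ((¬g) → (((seen → (¬seen)) → (¬seen)) ∧ ((¬(seen → (¬seen))) → ((¬seen) → (¬(g ∧ seen)))))))) ∧ ((¬(seen ∧ g)) → g)


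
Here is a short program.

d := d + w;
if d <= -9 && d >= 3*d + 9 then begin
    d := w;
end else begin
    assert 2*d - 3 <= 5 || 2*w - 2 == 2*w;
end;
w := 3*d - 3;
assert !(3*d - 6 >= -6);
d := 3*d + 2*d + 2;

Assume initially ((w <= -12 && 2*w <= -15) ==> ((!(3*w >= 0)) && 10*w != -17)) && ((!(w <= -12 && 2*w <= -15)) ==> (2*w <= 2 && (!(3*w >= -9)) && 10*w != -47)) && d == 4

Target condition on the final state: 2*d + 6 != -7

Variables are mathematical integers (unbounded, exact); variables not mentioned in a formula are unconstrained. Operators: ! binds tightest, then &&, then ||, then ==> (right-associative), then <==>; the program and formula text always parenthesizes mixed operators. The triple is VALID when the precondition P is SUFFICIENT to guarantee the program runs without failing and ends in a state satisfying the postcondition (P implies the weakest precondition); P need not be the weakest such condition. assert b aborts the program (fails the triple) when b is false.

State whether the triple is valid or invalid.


Working backward. After the program, the postcondition 2*d + 6 != -7 must hold; in canonical form it is 2*d != -13.
Before d := 3*d + 2*d + 2: 10*d != -17
Before assert !(3*d - 6 >= -6): (!(3*d >= 0)) && 10*d != -17
Before w := 3*d - 3: (!(3*d >= 0)) && 10*d != -17
Then branch requires (!(3*w >= 0)) && 10*w != -17; else branch requires 2*d <= 8 && (!(3*d >= 0)) && 10*d != -17.
Before the if: ((d <= -9 && 2*d <= -9) ==> ((!(3*w >= 0)) && 10*w != -17)) && ((!(d <= -9 && 2*d <= -9)) ==> (2*d <= 8 && (!(3*d >= 0)) && 10*d != -17))
Before d := d + w: ((d + w <= -9 && 2*d + 2*w <= -9) ==> ((!(3*w >= 0)) && 10*w != -17)) && ((!(d + w <= -9 && 2*d + 2*w <= -9)) ==> (2*d + 2*w <= 8 && (!(3*d + 3*w >= 0)) && 10*d + 10*w != -17))
The weakest precondition is ((d + w <= -9 && 2*d + 2*w <= -9) ==> ((!(3*w >= 0)) && 10*w != -17)) && ((!(d + w <= -9 && 2*d + 2*w <= -9)) ==> (2*d + 2*w <= 8 && (!(3*d + 3*w >= 0)) && 10*d + 10*w != -17)).
Check whether ((w <= -12 && 2*w <= -15) ==> ((!(3*w >= 0)) && 10*w != -17)) && ((!(w <= -12 && 2*w <= -15)) ==> (2*w <= 2 && (!(3*w >= -9)) && 10*w != -47)) && d == 4 implies it.
Countermodel: at the initial state d = 4, w = -4, the precondition holds but the weakest precondition fails.
Answer: invalid


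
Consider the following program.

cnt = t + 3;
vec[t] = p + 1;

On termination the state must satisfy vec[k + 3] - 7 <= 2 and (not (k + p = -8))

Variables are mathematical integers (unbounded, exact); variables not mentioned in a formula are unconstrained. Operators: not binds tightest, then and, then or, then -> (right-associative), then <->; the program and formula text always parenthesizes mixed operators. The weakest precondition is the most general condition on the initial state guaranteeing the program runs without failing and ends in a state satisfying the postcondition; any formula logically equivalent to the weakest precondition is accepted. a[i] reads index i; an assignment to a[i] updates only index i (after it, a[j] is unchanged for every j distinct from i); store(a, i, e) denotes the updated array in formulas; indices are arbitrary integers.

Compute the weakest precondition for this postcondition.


Working backward. After the program, the postcondition vec[k + 3] - 7 <= 2 and (not (k + p = -8)) must hold; in canonical form it is vec[k + 3] <= 9 and (not (k + p = -8)).
Before vec[t] := p + 1: store(vec, t, p + 1)[k + 3] <= 9 and (not (k + p = -8))
Before cnt := t + 3: store(vec, t, p + 1)[k + 3] <= 9 and (not (k + p = -8))
Answer: WP = store(vec, t, p + 1)[k + 3] <= 9 and (not (k + p = -8))


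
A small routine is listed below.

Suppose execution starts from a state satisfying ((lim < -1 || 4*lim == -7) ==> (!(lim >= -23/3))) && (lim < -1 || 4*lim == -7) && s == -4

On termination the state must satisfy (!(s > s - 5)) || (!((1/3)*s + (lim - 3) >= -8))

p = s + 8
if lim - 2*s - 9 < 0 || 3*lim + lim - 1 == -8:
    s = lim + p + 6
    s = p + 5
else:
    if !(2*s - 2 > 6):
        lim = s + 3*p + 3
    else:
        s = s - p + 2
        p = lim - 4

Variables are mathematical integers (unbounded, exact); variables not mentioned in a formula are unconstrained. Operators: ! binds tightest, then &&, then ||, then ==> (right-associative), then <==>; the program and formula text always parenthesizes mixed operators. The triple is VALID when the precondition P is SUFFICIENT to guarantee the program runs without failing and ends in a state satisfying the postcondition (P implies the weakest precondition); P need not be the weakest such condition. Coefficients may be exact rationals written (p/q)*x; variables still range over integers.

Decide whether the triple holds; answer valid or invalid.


Working backward. After the program, the postcondition (!(s > s - 5)) || (!((1/3)*s + (lim - 3) >= -8)) must hold; in canonical form it is !(lim + (1/3)*s >= -5).
Then branch requires !(lim + (1/3)*p >= -20/3); else branch requires ((!(2*s > 8)) ==> (!(3*p + (4/3)*s >= -8))) && (2*s > 8 ==> (!(lim + (1/3)*s >= (1/3)*p - 17/3))).
Before the if: ((lim < 2*s + 9 || 4*lim == -7) ==> (!(lim + (1/3)*p >= -20/3))) && ((!(lim < 2*s + 9 || 4*lim == -7)) ==> (((!(2*s > 8)) ==> (!(3*p + (4/3)*s >= -8))) && (2*s > 8 ==> (!(lim + (1/3)*s >= (1/3)*p - 17/3)))))
Before p := s + 8: ((lim < 2*s + 9 || 4*lim == -7) ==> (!(lim + (1/3)*s >= -28/3))) && ((!(lim < 2*s + 9 || 4*lim == -7)) ==> (((!(2*s > 8)) ==> (!((13/3)*s >= -32))) && (2*s > 8 ==> (!(lim >= -3)))))
The weakest precondition is ((lim < 2*s + 9 || 4*lim == -7) ==> (!(lim + (1/3)*s >= -28/3))) && ((!(lim < 2*s + 9 || 4*lim == -7)) ==> (((!(2*s > 8)) ==> (!((13/3)*s >= -32))) && (2*s > 8 ==> (!(lim >= -3))))).
Check whether ((lim < -1 || 4*lim == -7) ==> (!(lim >= -23/3))) && (lim < -1 || 4*lim == -7) && s == -4 implies it.
Countermodel: at the initial state lim = -8, s = -4, the precondition holds but the weakest precondition fails.
Answer: invalid


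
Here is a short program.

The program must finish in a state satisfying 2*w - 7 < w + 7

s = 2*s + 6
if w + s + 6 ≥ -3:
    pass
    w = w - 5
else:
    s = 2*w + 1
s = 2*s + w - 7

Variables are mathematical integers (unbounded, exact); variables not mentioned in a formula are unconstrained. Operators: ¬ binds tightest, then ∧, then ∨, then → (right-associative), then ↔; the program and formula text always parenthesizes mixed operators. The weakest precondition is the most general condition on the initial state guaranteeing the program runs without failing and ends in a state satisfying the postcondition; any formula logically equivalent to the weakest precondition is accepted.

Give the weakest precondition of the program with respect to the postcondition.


Working backward. After the program, the postcondition 2*w - 7 < w + 7 must hold; in canonical form it is w < 14.
Before s := 2*s + w - 7: w < 14
Then branch requires w < 19; else branch requires w < 14.
Before the if: (s + w ≥ -9 → w < 19) ∧ ((¬(s + w ≥ -9)) → w < 14)
Before s := 2*s + 6: (2*s + w ≥ -15 → w < 19) ∧ ((¬(2*s + w ≥ -15)) → w < 14)
Answer: WP = (2*s + w ≥ -15 → w < 19) ∧ ((¬(2*s + w ≥ -15)) → w < 14)


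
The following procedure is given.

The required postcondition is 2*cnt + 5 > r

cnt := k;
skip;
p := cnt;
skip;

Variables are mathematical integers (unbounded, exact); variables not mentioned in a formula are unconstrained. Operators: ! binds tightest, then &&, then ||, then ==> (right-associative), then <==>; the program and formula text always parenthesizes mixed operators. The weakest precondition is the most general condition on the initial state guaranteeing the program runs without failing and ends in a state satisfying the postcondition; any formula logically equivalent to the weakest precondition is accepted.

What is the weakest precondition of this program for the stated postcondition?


Working backward. After the program, the postcondition 2*cnt + 5 > r must hold; in canonical form it is 2*cnt > r - 5.
Before skip: 2*cnt > r - 5
Before p := cnt: 2*cnt > r - 5
Before skip: 2*cnt > r - 5
Before cnt := k: 2*k > r - 5
Answer: WP = 2*k > r - 5


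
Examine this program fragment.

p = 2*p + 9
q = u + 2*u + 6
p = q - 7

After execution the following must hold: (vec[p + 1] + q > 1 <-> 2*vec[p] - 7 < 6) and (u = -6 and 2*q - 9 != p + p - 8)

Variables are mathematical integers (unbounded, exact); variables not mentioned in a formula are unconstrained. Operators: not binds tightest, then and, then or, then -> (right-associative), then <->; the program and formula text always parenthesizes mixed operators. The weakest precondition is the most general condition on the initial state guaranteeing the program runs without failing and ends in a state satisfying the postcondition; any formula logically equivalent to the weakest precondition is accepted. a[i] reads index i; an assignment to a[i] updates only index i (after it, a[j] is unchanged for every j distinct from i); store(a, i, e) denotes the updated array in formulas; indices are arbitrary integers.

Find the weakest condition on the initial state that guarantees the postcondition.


Working backward. After the program, the postcondition (vec[p + 1] + q > 1 <-> 2*vec[p] - 7 < 6) and (u = -6 and 2*q - 9 != p + p - 8) must hold; in canonical form it is (vec[p + 1] + q > 1 <-> 2*vec[p] < 13) and u = -6 and 2*q != 2*p + 1.
Before p := q - 7: (vec[q - 6] + q > 1 <-> 2*vec[q - 7] < 13) and u = -6
Before q := u + 2*u + 6: (vec[3*u] + 3*u > -5 <-> 2*vec[3*u - 1] < 13) and u = -6
Before p := 2*p + 9: (vec[3*u] + 3*u > -5 <-> 2*vec[3*u - 1] < 13) and u = -6
Answer: WP = (vec[3*u] + 3*u > -5 <-> 2*vec[3*u - 1] < 13) and u = -6


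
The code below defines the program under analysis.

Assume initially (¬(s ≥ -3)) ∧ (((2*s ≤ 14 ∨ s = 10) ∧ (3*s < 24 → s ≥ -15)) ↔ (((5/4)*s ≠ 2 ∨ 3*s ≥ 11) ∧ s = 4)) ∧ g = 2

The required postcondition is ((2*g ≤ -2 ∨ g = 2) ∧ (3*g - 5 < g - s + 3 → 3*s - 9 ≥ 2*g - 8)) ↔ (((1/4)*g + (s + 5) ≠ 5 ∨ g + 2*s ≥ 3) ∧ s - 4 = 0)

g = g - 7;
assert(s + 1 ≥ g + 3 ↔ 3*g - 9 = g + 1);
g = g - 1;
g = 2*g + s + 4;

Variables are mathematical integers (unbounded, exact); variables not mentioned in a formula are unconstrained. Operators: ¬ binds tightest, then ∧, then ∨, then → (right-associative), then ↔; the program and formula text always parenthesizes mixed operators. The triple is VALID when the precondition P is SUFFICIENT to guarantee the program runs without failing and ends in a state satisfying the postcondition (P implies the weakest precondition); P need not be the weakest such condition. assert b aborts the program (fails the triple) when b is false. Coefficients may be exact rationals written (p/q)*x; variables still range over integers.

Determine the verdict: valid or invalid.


Working backward. After the program, the postcondition ((2*g ≤ -2 ∨ g = 2) ∧ (3*g - 5 < g - s + 3 → 3*s - 9 ≥ 2*g - 8)) ↔ (((1/4)*g + (s + 5) ≠ 5 ∨ g + 2*s ≥ 3) ∧ s - 4 = 0) must hold; in canonical form it is ((2*g ≤ -2 ∨ g = 2) ∧ (2*g + s < 8 → 3*s ≥ 2*g + 1)) ↔ (((1/4)*g + s ≠ 0 ∨ g + 2*s ≥ 3) ∧ s = 4).
Before g := 2*g + s + 4: ((4*g + 2*s ≤ -10 ∨ 2*g + s = -2) ∧ (4*g + 3*s < 0 → s ≥ 4*g + 9)) ↔ (((1/2)*g + (5/4)*s ≠ -1 ∨ 2*g + 3*s ≥ -1) ∧ s = 4)
Before g := g - 1: ((4*g + 2*s ≤ -6 ∨ 2*g + s = 0) ∧ (4*g + 3*s < 4 → s ≥ 4*g + 5)) ↔ (((1/2)*g + (5/4)*s ≠ -1/2 ∨ 2*g + 3*s ≥ 1) ∧ s = 4)
Before assert s + 1 ≥ g + 3 ↔ 3*g - 9 = g + 1: (s ≥ g + 2 ↔ 2*g = 10) ∧ (((4*g + 2*s ≤ -6 ∨ 2*g + s = 0) ∧ (4*g + 3*s < 4 → s ≥ 4*g + 5)) ↔ (((1/2)*g + (5/4)*s ≠ -1/2 ∨ 2*g + 3*s ≥ 1) ∧ s = 4))
Before g := g - 7: (s ≥ g - 5 ↔ 2*g = 24) ∧ (((4*g + 2*s ≤ 22 ∨ 2*g + s = 14) ∧ (4*g + 3*s < 32 → s ≥ 4*g - 23)) ↔ (((1/2)*g + (5/4)*s ≠ 3 ∨ 2*g + 3*s ≥ 15) ∧ s = 4))
The weakest precondition is (s ≥ g - 5 ↔ 2*g = 24) ∧ (((4*g + 2*s ≤ 22 ∨ 2*g + s = 14) ∧ (4*g + 3*s < 32 → s ≥ 4*g - 23)) ↔ (((1/2)*g + (5/4)*s ≠ 3 ∨ 2*g + 3*s ≥ 15) ∧ s = 4)).
Check whether (¬(s ≥ -3)) ∧ (((2*s ≤ 14 ∨ s = 10) ∧ (3*s < 24 → s ≥ -15)) ↔ (((5/4)*s ≠ 2 ∨ 3*s ≥ 11) ∧ s = 4)) ∧ g = 2 implies it.
Every state satisfying the precondition satisfies the weakest precondition: the implication holds.
Answer: valid


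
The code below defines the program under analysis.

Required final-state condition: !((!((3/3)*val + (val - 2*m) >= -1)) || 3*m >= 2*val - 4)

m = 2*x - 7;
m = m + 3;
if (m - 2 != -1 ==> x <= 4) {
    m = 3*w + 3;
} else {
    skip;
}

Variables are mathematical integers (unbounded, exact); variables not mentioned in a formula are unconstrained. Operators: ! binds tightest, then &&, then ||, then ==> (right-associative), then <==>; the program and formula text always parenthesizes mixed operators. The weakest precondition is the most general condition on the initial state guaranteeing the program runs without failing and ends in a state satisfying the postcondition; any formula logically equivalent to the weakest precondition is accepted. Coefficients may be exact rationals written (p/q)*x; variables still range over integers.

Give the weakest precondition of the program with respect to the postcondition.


Working backward. After the program, the postcondition !((!((3/3)*val + (val - 2*m) >= -1)) || 3*m >= 2*val - 4) must hold; in canonical form it is !((!(2*val >= 2*m - 1)) || 3*m >= 2*val - 4).
Then branch requires !((!(2*val >= 6*w + 5)) || 9*w >= 2*val - 13); else branch requires !((!(2*val >= 2*m - 1)) || 3*m >= 2*val - 4).
Before the if: ((m != 1 ==> x <= 4) ==> (!((!(2*val >= 6*w + 5)) || 9*w >= 2*val - 13))) && ((!(m != 1 ==> x <= 4)) ==> (!((!(2*val >= 2*m - 1)) || 3*m >= 2*val - 4)))
Before m := m + 3: ((m != -2 ==> x <= 4) ==> (!((!(2*val >= 6*w + 5)) || 9*w >= 2*val - 13))) && ((!(m != -2 ==> x <= 4)) ==> (!((!(2*val >= 2*m + 5)) || 3*m >= 2*val - 13)))
Before m := 2*x - 7: ((2*x != 5 ==> x <= 4) ==> (!((!(2*val >= 6*w + 5)) || 9*w >= 2*val - 13))) && ((!(2*x != 5 ==> x <= 4)) ==> (!((!(2*val >= 4*x - 9)) || 6*x >= 2*val + 8)))
Answer: WP = ((2*x != 5 ==> x <= 4) ==> (!((!(2*val >= 6*w + 5)) || 9*w >= 2*val - 13))) && ((!(2*x != 5 ==> x <= 4)) ==> (!((!(2*val >= 4*x - 9)) || 6*x >= 2*val + 8)))


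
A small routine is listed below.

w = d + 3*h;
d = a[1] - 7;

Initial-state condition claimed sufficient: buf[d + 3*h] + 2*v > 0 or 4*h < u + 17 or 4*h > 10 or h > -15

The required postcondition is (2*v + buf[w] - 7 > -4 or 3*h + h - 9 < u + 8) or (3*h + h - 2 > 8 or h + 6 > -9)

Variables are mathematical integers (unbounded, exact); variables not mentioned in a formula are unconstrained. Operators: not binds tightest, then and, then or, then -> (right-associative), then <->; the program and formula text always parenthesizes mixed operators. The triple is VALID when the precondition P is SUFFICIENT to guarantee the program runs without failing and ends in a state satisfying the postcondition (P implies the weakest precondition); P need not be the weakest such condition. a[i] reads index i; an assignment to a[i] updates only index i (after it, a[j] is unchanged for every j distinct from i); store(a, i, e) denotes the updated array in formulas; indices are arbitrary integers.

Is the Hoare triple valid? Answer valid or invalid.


Working backward. After the program, the postcondition (2*v + buf[w] - 7 > -4 or 3*h + h - 9 < u + 8) or (3*h + h - 2 > 8 or h + 6 > -9) must hold; in canonical form it is buf[w] + 2*v > 3 or 4*h < u + 17 or 4*h > 10 or h > -15.
Before d := a[1] - 7: buf[w] + 2*v > 3 or 4*h < u + 17 or 4*h > 10 or h > -15
Before w := d + 3*h: buf[d + 3*h] + 2*v > 3 or 4*h < u + 17 or 4*h > 10 or h > -15
The weakest precondition is buf[d + 3*h] + 2*v > 3 or 4*h < u + 17 or 4*h > 10 or h > -15.
Check whether buf[d + 3*h] + 2*v > 0 or 4*h < u + 17 or 4*h > 10 or h > -15 implies it.
Countermodel: at the initial state buf = {[0] = 1, elsewhere 1}, d = 45, h = -15, u = -77, v = 0, the precondition holds but the weakest precondition fails.
Answer: invalid


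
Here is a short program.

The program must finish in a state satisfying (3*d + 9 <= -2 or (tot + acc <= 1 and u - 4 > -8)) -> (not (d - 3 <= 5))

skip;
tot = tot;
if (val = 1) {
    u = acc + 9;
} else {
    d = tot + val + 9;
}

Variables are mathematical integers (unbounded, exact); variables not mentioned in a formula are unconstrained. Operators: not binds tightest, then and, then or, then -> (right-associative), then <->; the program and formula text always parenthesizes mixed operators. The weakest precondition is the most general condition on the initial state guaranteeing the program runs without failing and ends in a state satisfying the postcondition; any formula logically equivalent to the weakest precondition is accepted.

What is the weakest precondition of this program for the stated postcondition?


Working backward. After the program, the postcondition (3*d + 9 <= -2 or (tot + acc <= 1 and u - 4 > -8)) -> (not (d - 3 <= 5)) must hold; in canonical form it is (3*d <= -11 or (acc + tot <= 1 and u > -4)) -> (not (d <= 8)).
Then branch requires (3*d <= -11 or (acc + tot <= 1 and acc > -13)) -> (not (d <= 8)); else branch requires (3*tot + 3*val <= -38 or (acc + tot <= 1 and u > -4)) -> (not (tot + val <= -1)).
Before the if: (val = 1 -> ((3*d <= -11 or (acc + tot <= 1 and acc > -13)) -> (not (d <= 8)))) and ((not (val = 1)) -> ((3*tot + 3*val <= -38 or (acc + tot <= 1 and u > -4)) -> (not (tot + val <= -1))))
Before tot := tot: (val = 1 -> ((3*d <= -11 or (acc + tot <= 1 and acc > -13)) -> (not (d <= 8)))) and ((not (val = 1)) -> ((3*tot + 3*val <= -38 or (acc + tot <= 1 and u > -4)) -> (not (tot + val <= -1))))
Before skip: (val = 1 -> ((3*d <= -11 or (acc + tot <= 1 and acc > -13)) -> (not (d <= 8)))) and ((not (val = 1)) -> ((3*tot + 3*val <= -38 or (acc + tot <= 1 and u > -4)) -> (not (tot + val <= -1))))
Answer: WP = (val = 1 -> ((3*d <= -11 or (acc + tot <= 1 and acc > -13)) -> (not (d <= 8)))) and ((not (val = 1)) -> ((3*tot + 3*val <= -38 or (acc + tot <= 1 and u > -4)) -> (not (tot + val <= -1))))


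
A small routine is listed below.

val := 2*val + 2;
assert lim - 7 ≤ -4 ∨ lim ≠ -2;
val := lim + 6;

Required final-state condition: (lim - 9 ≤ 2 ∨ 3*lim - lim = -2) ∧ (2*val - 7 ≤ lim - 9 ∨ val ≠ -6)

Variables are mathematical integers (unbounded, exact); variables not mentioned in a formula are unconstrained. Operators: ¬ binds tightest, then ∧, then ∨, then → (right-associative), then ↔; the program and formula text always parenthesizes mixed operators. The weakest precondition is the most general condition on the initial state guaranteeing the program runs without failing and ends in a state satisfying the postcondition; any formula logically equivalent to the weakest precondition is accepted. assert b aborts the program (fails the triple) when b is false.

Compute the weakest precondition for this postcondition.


Working backward. After the program, the postcondition (lim - 9 ≤ 2 ∨ 3*lim - lim = -2) ∧ (2*val - 7 ≤ lim - 9 ∨ val ≠ -6) must hold; in canonical form it is (lim ≤ 11 ∨ 2*lim = -2) ∧ (2*val ≤ lim - 2 ∨ val ≠ -6).
Before val := lim + 6: (lim ≤ 11 ∨ 2*lim = -2) ∧ (lim ≤ -14 ∨ lim ≠ -12)
Before assert lim - 7 ≤ -4 ∨ lim ≠ -2: (lim ≤ 3 ∨ lim ≠ -2) ∧ (lim ≤ 11 ∨ 2*lim = -2) ∧ (lim ≤ -14 ∨ lim ≠ -12)
Before val := 2*val + 2: (lim ≤ 3 ∨ lim ≠ -2) ∧ (lim ≤ 11 ∨ 2*lim = -2) ∧ (lim ≤ -14 ∨ lim ≠ -12)
Answer: WP = (lim ≤ 3 ∨ lim ≠ -2) ∧ (lim ≤ 11 ∨ 2*lim = -2) ∧ (lim ≤ -14 ∨ lim ≠ -12)


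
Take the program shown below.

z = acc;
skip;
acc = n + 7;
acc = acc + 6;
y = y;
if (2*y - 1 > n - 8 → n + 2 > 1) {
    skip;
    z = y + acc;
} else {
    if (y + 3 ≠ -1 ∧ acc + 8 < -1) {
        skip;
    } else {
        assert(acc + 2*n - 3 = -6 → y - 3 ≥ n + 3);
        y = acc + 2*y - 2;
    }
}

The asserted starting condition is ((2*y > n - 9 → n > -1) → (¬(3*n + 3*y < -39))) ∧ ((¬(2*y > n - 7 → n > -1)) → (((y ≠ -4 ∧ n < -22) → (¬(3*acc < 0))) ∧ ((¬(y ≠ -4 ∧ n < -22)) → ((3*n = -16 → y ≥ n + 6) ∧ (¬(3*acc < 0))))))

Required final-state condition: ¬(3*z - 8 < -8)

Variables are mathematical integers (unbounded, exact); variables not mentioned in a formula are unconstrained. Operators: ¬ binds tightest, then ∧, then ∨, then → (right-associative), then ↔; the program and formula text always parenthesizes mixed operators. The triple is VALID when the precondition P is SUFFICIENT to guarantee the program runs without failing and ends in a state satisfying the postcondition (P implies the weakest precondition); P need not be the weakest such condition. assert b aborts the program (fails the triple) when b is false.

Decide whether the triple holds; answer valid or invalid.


Working backward. After the program, the postcondition ¬(3*z - 8 < -8) must hold; in canonical form it is ¬(3*z < 0).
Then branch requires ¬(3*acc + 3*y < 0); else branch requires ((y ≠ -4 ∧ acc < -9) → (¬(3*z < 0))) ∧ ((¬(y ≠ -4 ∧ acc < -9)) → ((acc + 2*n = -3 → y ≥ n + 6) ∧ (¬(3*z < 0)))).
Before the if: ((2*y > n - 7 → n > -1) → (¬(3*acc + 3*y < 0))) ∧ ((¬(2*y > n - 7 → n > -1)) → (((y ≠ -4 ∧ acc < -9) → (¬(3*z < 0))) ∧ ((¬(y ≠ -4 ∧ acc < -9)) → ((acc + 2*n = -3 → y ≥ n + 6) ∧ (¬(3*z < 0))))))
Before y := y: ((2*y > n - 7 → n > -1) → (¬(3*acc + 3*y < 0))) ∧ ((¬(2*y > n - 7 → n > -1)) → (((y ≠ -4 ∧ acc < -9) → (¬(3*z < 0))) ∧ ((¬(y ≠ -4 ∧ acc < -9)) → ((acc + 2*n = -3 → y ≥ n + 6) ∧ (¬(3*z < 0))))))
Before acc := acc + 6: ((2*y > n - 7 → n > -1) → (¬(3*acc + 3*y < -18))) ∧ ((¬(2*y > n - 7 → n > -1)) → (((y ≠ -4 ∧ acc < -15) → (¬(3*z < 0))) ∧ ((¬(y ≠ -4 ∧ acc < -15)) → ((acc + 2*n = -9 → y ≥ n + 6) ∧ (¬(3*z < 0))))))
Before acc := n + 7: ((2*y > n - 7 → n > -1) → (¬(3*n + 3*y < -39))) ∧ ((¬(2*y > n - 7 → n > -1)) → (((y ≠ -4 ∧ n < -22) → (¬(3*z < 0))) ∧ ((¬(y ≠ -4 ∧ n < -22)) → ((3*n = -16 → y ≥ n + 6) ∧ (¬(3*z < 0))))))
Before skip: ((2*y > n - 7 → n > -1) → (¬(3*n + 3*y < -39))) ∧ ((¬(2*y > n - 7 → n > -1)) → (((y ≠ -4 ∧ n < -22) → (¬(3*z < 0))) ∧ ((¬(y ≠ -4 ∧ n < -22)) → ((3*n = -16 → y ≥ n + 6) ∧ (¬(3*z < 0))))))
Before z := acc: ((2*y > n - 7 → n > -1) → (¬(3*n + 3*y < -39))) ∧ ((¬(2*y > n - 7 → n > -1)) → (((y ≠ -4 ∧ n < -22) → (¬(3*acc < 0))) ∧ ((¬(y ≠ -4 ∧ n < -22)) → ((3*n = -16 → y ≥ n + 6) ∧ (¬(3*acc < 0))))))
The weakest precondition is ((2*y > n - 7 → n > -1) → (¬(3*n + 3*y < -39))) ∧ ((¬(2*y > n - 7 → n > -1)) → (((y ≠ -4 ∧ n < -22) → (¬(3*acc < 0))) ∧ ((¬(y ≠ -4 ∧ n < -22)) → ((3*n = -16 → y ≥ n + 6) ∧ (¬(3*acc < 0)))))).
Check whether ((2*y > n - 9 → n > -1) → (¬(3*n + 3*y < -39))) ∧ ((¬(2*y > n - 7 → n > -1)) → (((y ≠ -4 ∧ n < -22) → (¬(3*acc < 0))) ∧ ((¬(y ≠ -4 ∧ n < -22)) → ((3*n = -16 → y ≥ n + 6) ∧ (¬(3*acc < 0)))))) implies it.
Countermodel: at the initial state acc = 0, n = -7, y = -7, the precondition holds but the weakest precondition fails.
Answer: invalid


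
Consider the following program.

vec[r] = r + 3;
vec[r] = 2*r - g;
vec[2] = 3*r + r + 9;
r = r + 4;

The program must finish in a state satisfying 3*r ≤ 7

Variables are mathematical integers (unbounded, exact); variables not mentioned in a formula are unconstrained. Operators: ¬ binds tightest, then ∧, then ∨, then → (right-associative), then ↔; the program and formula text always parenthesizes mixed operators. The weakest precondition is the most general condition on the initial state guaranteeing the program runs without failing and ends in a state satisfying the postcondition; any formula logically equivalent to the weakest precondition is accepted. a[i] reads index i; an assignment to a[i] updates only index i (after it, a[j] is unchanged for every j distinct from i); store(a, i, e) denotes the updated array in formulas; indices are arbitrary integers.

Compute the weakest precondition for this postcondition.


Working backward. After the program, 3*r ≤ 7 must hold.
Before r := r + 4: 3*r ≤ -5
Before vec[2] := 3*r + r + 9: 3*r ≤ -5
Before vec[r] := 2*r - g: 3*r ≤ -5
Before vec[r] := r + 3: 3*r ≤ -5
Answer: WP = 3*r ≤ -5


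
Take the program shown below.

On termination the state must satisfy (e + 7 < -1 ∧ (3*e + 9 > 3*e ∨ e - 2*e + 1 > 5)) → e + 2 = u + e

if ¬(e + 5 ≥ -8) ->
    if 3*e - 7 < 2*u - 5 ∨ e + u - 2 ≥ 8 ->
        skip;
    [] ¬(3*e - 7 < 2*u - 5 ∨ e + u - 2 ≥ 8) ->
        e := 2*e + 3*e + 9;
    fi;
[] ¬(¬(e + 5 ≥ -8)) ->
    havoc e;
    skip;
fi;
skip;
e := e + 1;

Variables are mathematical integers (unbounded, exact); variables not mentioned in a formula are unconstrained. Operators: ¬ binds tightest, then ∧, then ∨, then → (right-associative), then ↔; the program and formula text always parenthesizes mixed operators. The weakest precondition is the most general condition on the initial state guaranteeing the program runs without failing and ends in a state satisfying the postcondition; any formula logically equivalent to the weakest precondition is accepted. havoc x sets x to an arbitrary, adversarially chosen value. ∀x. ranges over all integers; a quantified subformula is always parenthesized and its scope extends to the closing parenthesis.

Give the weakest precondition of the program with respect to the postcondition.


Working backward. After the program, the postcondition (e + 7 < -1 ∧ (3*e + 9 > 3*e ∨ e - 2*e + 1 > 5)) → e + 2 = u + e must hold; in canonical form it is e < -8 → u = 2.
Before e := e + 1: e < -9 → u = 2
Before skip: e < -9 → u = 2
Then branch requires ((3*e < 2*u + 2 ∨ e + u ≥ 10) → (e < -9 → u = 2)) ∧ ((¬(3*e < 2*u + 2 ∨ e + u ≥ 10)) → (5*e < -18 → u = 2)); else branch requires ∀e_1. (e_1 < -9 → u = 2).
Before the if: ((¬(e ≥ -13)) → (((3*e < 2*u + 2 ∨ e + u ≥ 10) → (e < -9 → u = 2)) ∧ ((¬(3*e < 2*u + 2 ∨ e + u ≥ 10)) → (5*e < -18 → u = 2)))) ∧ (e ≥ -13 → (∀e_1. (e_1 < -9 → u = 2)))
Answer: WP = ((¬(e ≥ -13)) → (((3*e < 2*u + 2 ∨ e + u ≥ 10) → (e < -9 → u = 2)) ∧ ((¬(3*e < 2*u + 2 ∨ e + u ≥ 10)) → (5*e < -18 → u = 2)))) ∧ (e ≥ -13 → (∀e_1. (e_1 < -9 → u = 2)))


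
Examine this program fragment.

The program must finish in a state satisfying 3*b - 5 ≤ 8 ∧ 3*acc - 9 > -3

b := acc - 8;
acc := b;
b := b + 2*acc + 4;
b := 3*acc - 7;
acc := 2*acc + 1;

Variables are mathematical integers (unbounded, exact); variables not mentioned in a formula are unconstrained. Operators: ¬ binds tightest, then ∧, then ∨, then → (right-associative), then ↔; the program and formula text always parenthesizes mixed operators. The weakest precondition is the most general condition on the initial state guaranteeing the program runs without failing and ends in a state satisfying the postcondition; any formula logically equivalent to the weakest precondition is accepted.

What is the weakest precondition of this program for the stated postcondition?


Working backward. After the program, the postcondition 3*b - 5 ≤ 8 ∧ 3*acc - 9 > -3 must hold; in canonical form it is 3*b ≤ 13 ∧ 3*acc > 6.
Before acc := 2*acc + 1: 3*b ≤ 13 ∧ 6*acc > 3
Before b := 3*acc - 7: 9*acc ≤ 34 ∧ 6*acc > 3
Before b := b + 2*acc + 4: 9*acc ≤ 34 ∧ 6*acc > 3
Before acc := b: 9*b ≤ 34 ∧ 6*b > 3
Before b := acc - 8: 9*acc ≤ 106 ∧ 6*acc > 51
Answer: WP = 9*acc ≤ 106 ∧ 6*acc > 51
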